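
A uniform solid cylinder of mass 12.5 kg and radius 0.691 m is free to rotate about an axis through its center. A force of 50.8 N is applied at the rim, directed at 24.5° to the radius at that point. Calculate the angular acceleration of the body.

I = ½MR² = (1/2)(12.5)(0.691)² = 2.984 kg·m².
Only the tangential component produces torque: τ = F R sinθ = (50.8)(0.691) sin 24.5° = 14.56 N·m.
From τ = Iα: α = 14.56/2.984 = 4.878 rad/s².

α ≈ 4.88 rad/s²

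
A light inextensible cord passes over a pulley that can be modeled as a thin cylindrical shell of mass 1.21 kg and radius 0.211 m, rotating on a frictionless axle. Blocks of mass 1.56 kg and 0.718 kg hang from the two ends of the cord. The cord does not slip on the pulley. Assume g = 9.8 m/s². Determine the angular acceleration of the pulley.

I = MR² = (1.21)(0.211)² = 0.05387 kg·m².
Heavier block: m₁g − T₁ = m₁a. Lighter block: T₂ − m₂g = m₂a.
Pulley: (T₁ − T₂)R = Iα = I(a/R), so T₁ − T₂ = (I/R²)a = 1·M_p a = 1.210·a.
Adding the three: (m₁ − m₂)g = (m₁ + m₂ + 1.210)a, so a = (1.56 − 0.718)(9.8)/(1.56 + 0.718 + 1.210) = 2.366 m/s².
α = a/R = 2.366/0.211 = 11.21 rad/s².

α ≈ 11.2 rad/s²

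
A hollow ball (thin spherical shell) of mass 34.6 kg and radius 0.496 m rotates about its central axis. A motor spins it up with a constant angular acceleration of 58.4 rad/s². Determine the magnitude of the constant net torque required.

I = (2/3)MR² = (2/3)(34.6)(0.496)² = 5.675 kg·m².
τ = Iα = (5.675)(58.40) = 331.4 N·m.

τ ≈ 331 N·m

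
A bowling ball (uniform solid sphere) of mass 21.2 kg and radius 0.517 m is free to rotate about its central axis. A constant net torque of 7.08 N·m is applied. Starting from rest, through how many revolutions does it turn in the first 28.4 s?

I = (2/5)MR² = (2/5)(21.2)(0.517)² = 2.267 kg·m².
α = τ/I = 7.08/2.267 = 3.124 rad/s².
θ = ½αt² = ½(3.124)(28.4)² = 1260 rad.
Revolutions = θ/(2π) = 200.5.

≈ 200 revolutions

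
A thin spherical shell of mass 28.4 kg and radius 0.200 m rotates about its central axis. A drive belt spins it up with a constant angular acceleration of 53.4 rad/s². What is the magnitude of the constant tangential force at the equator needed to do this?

F ≈ 202 N

I = (2/3)MR² = (2/3)(28.4)(0.200)² = 0.7573 kg·m².
The required torque is τ = Iα = (0.7573)(53.40) = 40.44 N·m.
A tangential force at the equator gives τ = FR, so F = τ/R = 40.44/0.200 = 202.2 N.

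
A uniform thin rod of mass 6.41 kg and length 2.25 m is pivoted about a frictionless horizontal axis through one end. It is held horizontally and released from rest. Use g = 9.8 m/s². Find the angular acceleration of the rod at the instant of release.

About the pivot, I = (1/3)ML² = (1/3)(6.41)(2.25)² = 10.82 kg·m².
The weight acts at the center, a distance L/2 = 1.125 m from the pivot; τ = Mg(L/2) = 70.67 N·m.
α = τ/I = 70.67/10.82 = 6.533 rad/s².

α ≈ 6.53 rad/s²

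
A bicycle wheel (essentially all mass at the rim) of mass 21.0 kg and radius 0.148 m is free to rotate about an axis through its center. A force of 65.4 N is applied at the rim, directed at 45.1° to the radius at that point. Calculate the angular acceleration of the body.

I = MR² = (21.0)(0.148)² = 0.4600 kg·m².
Only the tangential component produces torque: τ = F R sinθ = (65.4)(0.148) sin 45.1° = 6.856 N·m.
Newton's second law for rotation, τ = Iα, gives α = τ/I = 6.856/0.4600 = 14.91 rad/s².

α ≈ 14.9 rad/s²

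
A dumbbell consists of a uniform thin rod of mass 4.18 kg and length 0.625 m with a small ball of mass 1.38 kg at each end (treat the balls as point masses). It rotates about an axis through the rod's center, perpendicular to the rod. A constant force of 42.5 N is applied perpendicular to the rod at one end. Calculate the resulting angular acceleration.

α ≈ 32.7 rad/s²

I_rod = (1/12)ML² = (1/12)(4.18)(0.625)² = 0.1361 kg·m².
I_balls = 2·m·(L/2)² = 2(1.38)(0.3125)² = 0.2695 kg·m².
Total I = 0.4056 kg·m².
τ = F·(L/2) = (42.5)(0.312) = 13.28 N·m.
α = τ/I = 13.28/0.4056 = 32.74 rad/s².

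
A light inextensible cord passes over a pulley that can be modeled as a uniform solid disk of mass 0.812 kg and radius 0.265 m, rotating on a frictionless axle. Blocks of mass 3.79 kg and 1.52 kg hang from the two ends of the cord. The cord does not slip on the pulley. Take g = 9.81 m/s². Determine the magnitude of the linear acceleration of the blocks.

a ≈ 3.90 m/s²

I = ½MR² = (1/2)(0.812)(0.265)² = 0.02851 kg·m².
Heavier block: m₁g − T₁ = m₁a. Lighter block: T₂ − m₂g = m₂a.
Pulley: (T₁ − T₂)R = Iα = I(a/R), so T₁ − T₂ = (I/R²)a = (1/2)M_p a = 0.4060·a.
Adding the three: (m₁ − m₂)g = (m₁ + m₂ + 0.4060)a, so a = (3.79 − 1.52)(9.81)/(3.79 + 1.52 + 0.4060) = 3.896 m/s².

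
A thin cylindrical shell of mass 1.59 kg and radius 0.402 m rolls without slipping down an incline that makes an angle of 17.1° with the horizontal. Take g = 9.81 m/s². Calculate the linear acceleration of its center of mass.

a ≈ 1.44 m/s²

Translation along the incline: Mg sinθ − f = Ma.
Rotation about the center: fR = Iα with I = MR². No-slip gives a = αR, so f = (I/R²)a = M a.
Substituting: Mg sinθ = (1 + 1.000)Ma, so a = g sinθ/(1 + 1.000) = (9.81) sin 17.1° / 2.000 = 1.442 m/s².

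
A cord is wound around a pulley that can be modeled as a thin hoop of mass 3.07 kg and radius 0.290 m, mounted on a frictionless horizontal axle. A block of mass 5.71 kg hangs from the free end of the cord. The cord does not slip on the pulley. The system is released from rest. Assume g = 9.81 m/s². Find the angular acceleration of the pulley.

I = MR² = (3.07)(0.290)² = 0.2582 kg·m².
Block: mg − T = ma. Pulley: TR = Iα. No-slip: a = αR, so T = (I/R²)a = 3.070·a.
Then mg = (m + 3.070)a, so a = (5.71)(9.81)/(5.71 + 3.070) = 6.380 m/s².
α = a/R = 6.380/0.290 = 22.00 rad/s².

α ≈ 22.0 rad/s²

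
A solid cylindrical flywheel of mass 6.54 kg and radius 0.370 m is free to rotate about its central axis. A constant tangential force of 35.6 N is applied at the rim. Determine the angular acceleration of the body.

α ≈ 29.4 rad/s²

I = ½MR² = (1/2)(6.54)(0.370)² = 0.4477 kg·m².
τ = F R = (35.6)(0.370) = 13.17 N·m.
From τ = Iα: α = 13.17/0.4477 = 29.42 rad/s².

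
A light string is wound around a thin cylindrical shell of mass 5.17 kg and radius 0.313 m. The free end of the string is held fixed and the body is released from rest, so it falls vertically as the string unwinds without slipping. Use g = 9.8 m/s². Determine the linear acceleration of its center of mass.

Translation: Mg − T = Ma. Rotation about the center: TR = Iα with I = MR².
With a = αR: T = (I/R²)a = M a, so Mg = (1 + 1.000)Ma.
a = g/(1 + 1.000) = 9.8/2.000 = 4.900 m/s².

a ≈ 4.90 m/s²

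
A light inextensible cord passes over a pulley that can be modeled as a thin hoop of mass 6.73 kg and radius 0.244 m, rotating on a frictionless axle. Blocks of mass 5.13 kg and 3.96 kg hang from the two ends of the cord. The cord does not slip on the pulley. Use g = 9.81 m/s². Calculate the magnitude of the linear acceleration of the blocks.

I = MR² = (6.73)(0.244)² = 0.4007 kg·m².
Heavier block: m₁g − T₁ = m₁a. Lighter block: T₂ − m₂g = m₂a.
Pulley: (T₁ − T₂)R = Iα = I(a/R), so T₁ − T₂ = (I/R²)a = 1·M_p a = 6.730·a.
Adding the three: (m₁ − m₂)g = (m₁ + m₂ + 6.730)a, so a = (5.13 − 3.96)(9.81)/(5.13 + 3.96 + 6.730) = 0.7255 m/s².

a ≈ 0.726 m/s²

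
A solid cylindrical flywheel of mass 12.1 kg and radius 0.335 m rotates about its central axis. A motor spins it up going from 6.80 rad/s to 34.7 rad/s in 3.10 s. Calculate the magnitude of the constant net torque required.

I = ½MR² = (1/2)(12.1)(0.335)² = 0.6790 kg·m².
α = Δω/Δt = (34.7 − 6.80)/3.10 = 9.000 rad/s².
τ = Iα = (0.6790)(9.000) = 6.111 N·m.

τ ≈ 6.11 N·m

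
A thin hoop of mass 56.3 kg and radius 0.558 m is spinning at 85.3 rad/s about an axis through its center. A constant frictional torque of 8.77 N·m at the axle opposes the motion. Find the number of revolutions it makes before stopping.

I = MR² = (56.3)(0.558)² = 17.53 kg·m².
The net torque has magnitude 8.77 N·m, opposing ω.
|α| = τ/I = 8.770/17.53 = 0.5003 rad/s² (deceleration).
ω² = ω₀² − 2|α|θ with ω = 0 ⇒ θ = ω₀²/(2|α|) = 7272 rad = 1157 rev.

≈ 1160 revolutions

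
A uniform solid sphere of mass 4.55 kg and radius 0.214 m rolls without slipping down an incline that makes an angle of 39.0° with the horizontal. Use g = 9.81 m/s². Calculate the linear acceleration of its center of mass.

Translation along the incline: Mg sinθ − f = Ma.
Rotation about the center: fR = Iα with I = (2/5)MR². No-slip gives a = αR, so f = (I/R²)a = (2/5)M a.
Substituting: Mg sinθ = (1 + 0.4000)Ma, so a = g sinθ/(1 + 0.4000) = (9.81) sin 39.0° / 1.400 = 4.410 m/s².

a ≈ 4.41 m/s²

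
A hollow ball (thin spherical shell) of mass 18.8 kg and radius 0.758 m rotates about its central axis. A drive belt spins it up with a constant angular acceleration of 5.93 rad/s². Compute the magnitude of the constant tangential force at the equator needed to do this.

I = (2/3)MR² = (2/3)(18.8)(0.758)² = 7.201 kg·m².
The required torque is τ = Iα = (7.201)(5.930) = 42.70 N·m.
A tangential force at the equator gives τ = FR, so F = τ/R = 42.70/0.758 = 56.34 N.

F ≈ 56.3 N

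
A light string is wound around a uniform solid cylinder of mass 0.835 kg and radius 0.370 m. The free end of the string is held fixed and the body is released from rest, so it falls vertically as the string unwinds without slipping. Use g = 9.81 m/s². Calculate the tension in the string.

Translation: Mg − T = Ma. Rotation about the center: TR = Iα with I = ½MR².
With a = αR: T = (I/R²)a = (1/2)M a, so Mg = (1 + 0.5000)Ma.
a = g/(1 + 0.5000) = 9.81/1.500 = 6.540 m/s².
T = 0.5000·M·a = (0.5000)(0.835)(6.540) = 2.730 N.

T ≈ 2.73 N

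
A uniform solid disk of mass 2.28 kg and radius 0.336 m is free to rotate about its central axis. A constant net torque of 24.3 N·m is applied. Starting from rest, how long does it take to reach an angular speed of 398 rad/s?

I = ½MR² = (1/2)(2.28)(0.336)² = 0.1287 kg·m².
α = τ/I = 24.3/0.1287 = 188.8 rad/s².
ω = αt ⇒ t = ω/α = 398/188.8 = 2.108 s.

t ≈ 2.11 s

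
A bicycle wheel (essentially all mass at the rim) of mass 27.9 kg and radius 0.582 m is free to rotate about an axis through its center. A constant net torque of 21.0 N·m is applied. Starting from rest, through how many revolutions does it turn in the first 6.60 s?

I = MR² = (27.9)(0.582)² = 9.450 kg·m².
α = τ/I = 21.0/9.450 = 2.222 rad/s².
θ = ½αt² = ½(2.222)(6.60)² = 48.40 rad.
Revolutions = θ/(2π) = 7.703.

≈ 7.70 revolutions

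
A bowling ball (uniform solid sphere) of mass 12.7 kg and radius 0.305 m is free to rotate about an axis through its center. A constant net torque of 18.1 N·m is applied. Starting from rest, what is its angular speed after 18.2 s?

I = (2/5)MR² = (2/5)(12.7)(0.305)² = 0.4726 kg·m².
α = τ/I = 18.1/0.4726 = 38.30 rad/s².
ω = ω₀ + αt = 0 + (38.30)(18.2) = 697.1 rad/s.

ω ≈ 697 rad/s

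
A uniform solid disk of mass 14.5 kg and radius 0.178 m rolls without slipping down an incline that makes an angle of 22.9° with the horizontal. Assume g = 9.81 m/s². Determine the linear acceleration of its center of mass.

a ≈ 2.54 m/s²

Translation along the incline: Mg sinθ − f = Ma.
Rotation about the center: fR = Iα with I = ½MR². No-slip gives a = αR, so f = (I/R²)a = (1/2)M a.
Substituting: Mg sinθ = (1 + 0.5000)Ma, so a = g sinθ/(1 + 0.5000) = (9.81) sin 22.9° / 1.500 = 2.545 m/s².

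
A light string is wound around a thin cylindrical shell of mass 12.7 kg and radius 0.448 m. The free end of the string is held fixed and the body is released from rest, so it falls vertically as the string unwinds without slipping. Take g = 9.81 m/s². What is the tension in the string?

T ≈ 62.3 N

Translation: Mg − T = Ma. Rotation about the center: TR = Iα with I = MR².
With a = αR: T = (I/R²)a = M a, so Mg = (1 + 1.000)Ma.
a = g/(1 + 1.000) = 9.81/2.000 = 4.905 m/s².
T = 1.000·M·a = (1.000)(12.7)(4.905) = 62.29 N.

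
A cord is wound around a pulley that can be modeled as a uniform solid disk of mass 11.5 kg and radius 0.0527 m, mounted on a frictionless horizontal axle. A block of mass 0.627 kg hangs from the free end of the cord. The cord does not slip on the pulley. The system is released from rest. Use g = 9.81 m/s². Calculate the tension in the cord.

I = ½MR² = (1/2)(11.5)(0.0527)² = 0.01597 kg·m².
Block: mg − T = ma. Pulley: TR = Iα. No-slip: a = αR, so T = (I/R²)a = 5.750·a.
Then mg = (m + 5.750)a, so a = (0.627)(9.81)/(0.627 + 5.750) = 0.9645 m/s².
T = 5.750·a = 5.546 N.

T ≈ 5.55 N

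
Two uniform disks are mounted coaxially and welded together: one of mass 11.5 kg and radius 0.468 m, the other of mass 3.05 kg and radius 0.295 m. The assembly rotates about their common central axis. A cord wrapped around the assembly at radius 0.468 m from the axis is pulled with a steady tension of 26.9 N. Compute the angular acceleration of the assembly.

I = ½M₁R₁² + ½M₂R₂² = ½(11.5)(0.468)² + ½(3.05)(0.295)² = 1.392 kg·m².
τ = F r = (26.9)(0.468) = 12.59 N·m.
α = τ/I = 12.59/1.392 = 9.043 rad/s².

α ≈ 9.04 rad/s²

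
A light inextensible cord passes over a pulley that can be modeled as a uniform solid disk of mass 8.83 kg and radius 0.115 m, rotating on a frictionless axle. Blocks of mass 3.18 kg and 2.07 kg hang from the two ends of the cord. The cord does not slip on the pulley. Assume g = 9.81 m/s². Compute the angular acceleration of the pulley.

α ≈ 9.80 rad/s²

I = ½MR² = (1/2)(8.83)(0.115)² = 0.05839 kg·m².
Heavier block: m₁g − T₁ = m₁a. Lighter block: T₂ − m₂g = m₂a.
Pulley: (T₁ − T₂)R = Iα = I(a/R), so T₁ − T₂ = (I/R²)a = (1/2)M_p a = 4.415·a.
Adding the three: (m₁ − m₂)g = (m₁ + m₂ + 4.415)a, so a = (3.18 − 2.07)(9.81)/(3.18 + 2.07 + 4.415) = 1.127 m/s².
α = a/R = 1.127/0.115 = 9.797 rad/s².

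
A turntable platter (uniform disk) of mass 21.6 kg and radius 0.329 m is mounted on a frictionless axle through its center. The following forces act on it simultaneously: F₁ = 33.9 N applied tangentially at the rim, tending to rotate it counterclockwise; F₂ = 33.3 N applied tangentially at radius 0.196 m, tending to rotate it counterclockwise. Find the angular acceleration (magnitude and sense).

I = ½MR² = (1/2)(21.6)(0.329)² = 1.169 kg·m².
Taking counterclockwise as positive: τ₁ = +(33.9)(0.329) = +11.15 N·m; τ₂ = +(33.3)(0.196) = +6.527 N·m.
Net torque τ = 17.68 N·m.
α = τ/I = 17.68/1.169 = 15.12 rad/s².

α ≈ 15.1 rad/s², counterclockwise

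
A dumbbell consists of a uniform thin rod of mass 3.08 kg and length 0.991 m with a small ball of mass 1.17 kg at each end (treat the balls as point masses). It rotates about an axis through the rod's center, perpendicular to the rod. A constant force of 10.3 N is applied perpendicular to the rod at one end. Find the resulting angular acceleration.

I_rod = (1/12)ML² = (1/12)(3.08)(0.991)² = 0.2521 kg·m².
I_balls = 2·m·(L/2)² = 2(1.17)(0.4955)² = 0.5745 kg·m².
Total I = 0.8266 kg·m².
τ = F·(L/2) = (10.3)(0.495) = 5.104 N·m.
α = τ/I = 5.104/0.8266 = 6.174 rad/s².

α ≈ 6.17 rad/s²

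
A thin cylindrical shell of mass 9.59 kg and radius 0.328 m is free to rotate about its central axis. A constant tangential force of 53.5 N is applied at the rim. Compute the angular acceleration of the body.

α ≈ 17.0 rad/s²

I = MR² = (9.59)(0.328)² = 1.032 kg·m².
τ = F R = (53.5)(0.328) = 17.55 N·m.
From τ = Iα: α = 17.55/1.032 = 17.01 rad/s².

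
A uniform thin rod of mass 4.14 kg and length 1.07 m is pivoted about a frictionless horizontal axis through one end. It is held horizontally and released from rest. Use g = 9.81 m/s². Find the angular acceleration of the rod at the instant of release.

About the pivot, I = (1/3)ML² = (1/3)(4.14)(1.07)² = 1.580 kg·m².
The weight acts at the center, a distance L/2 = 0.5350 m from the pivot; τ = Mg(L/2) = 21.73 N·m.
α = τ/I = 21.73/1.580 = 13.75 rad/s².

α ≈ 13.8 rad/s²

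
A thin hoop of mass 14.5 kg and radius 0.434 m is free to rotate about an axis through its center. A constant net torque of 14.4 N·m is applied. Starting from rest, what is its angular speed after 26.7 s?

I = MR² = (14.5)(0.434)² = 2.731 kg·m².
α = τ/I = 14.4/2.731 = 5.272 rad/s².
ω = ω₀ + αt = 0 + (5.272)(26.7) = 140.8 rad/s.

ω ≈ 141 rad/s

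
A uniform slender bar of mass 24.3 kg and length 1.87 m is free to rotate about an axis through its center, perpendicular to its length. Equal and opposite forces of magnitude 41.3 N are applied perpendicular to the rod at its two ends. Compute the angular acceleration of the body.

I = (1/12)ML² = (1/12)(24.3)(1.87)² = 7.081 kg·m².
The couple gives τ = F·(L/2) + F·(L/2) = F L = (41.3)(1.87) = 77.23 N·m.
Newton's second law for rotation, τ = Iα, gives α = τ/I = 77.23/7.081 = 10.91 rad/s².

α ≈ 10.9 rad/s²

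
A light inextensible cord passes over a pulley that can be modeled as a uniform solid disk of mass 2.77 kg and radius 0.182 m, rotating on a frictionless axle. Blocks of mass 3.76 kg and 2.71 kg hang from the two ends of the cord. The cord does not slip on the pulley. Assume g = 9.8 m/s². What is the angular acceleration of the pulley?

I = ½MR² = (1/2)(2.77)(0.182)² = 0.04588 kg·m².
Heavier block: m₁g − T₁ = m₁a. Lighter block: T₂ − m₂g = m₂a.
Pulley: (T₁ − T₂)R = Iα = I(a/R), so T₁ − T₂ = (I/R²)a = (1/2)M_p a = 1.385·a.
Adding the three: (m₁ − m₂)g = (m₁ + m₂ + 1.385)a, so a = (3.76 − 2.71)(9.8)/(3.76 + 2.71 + 1.385) = 1.310 m/s².
α = a/R = 1.310/0.182 = 7.198 rad/s².

α ≈ 7.20 rad/s²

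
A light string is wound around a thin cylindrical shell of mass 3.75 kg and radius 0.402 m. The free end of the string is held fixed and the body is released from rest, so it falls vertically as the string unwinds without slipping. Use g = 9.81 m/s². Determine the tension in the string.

Translation: Mg − T = Ma. Rotation about the center: TR = Iα with I = MR².
With a = αR: T = (I/R²)a = M a, so Mg = (1 + 1.000)Ma.
a = g/(1 + 1.000) = 9.81/2.000 = 4.905 m/s².
T = 1.000·M·a = (1.000)(3.75)(4.905) = 18.39 N.

T ≈ 18.4 N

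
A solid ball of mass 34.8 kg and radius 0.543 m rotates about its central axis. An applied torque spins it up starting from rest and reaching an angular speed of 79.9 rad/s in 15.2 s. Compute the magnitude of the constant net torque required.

τ ≈ 21.6 N·m

I = (2/5)MR² = (2/5)(34.8)(0.543)² = 4.104 kg·m².
α = Δω/Δt = (79.9 − 0)/15.2 = 5.257 rad/s².
τ = Iα = (4.104)(5.257) = 21.57 N·m.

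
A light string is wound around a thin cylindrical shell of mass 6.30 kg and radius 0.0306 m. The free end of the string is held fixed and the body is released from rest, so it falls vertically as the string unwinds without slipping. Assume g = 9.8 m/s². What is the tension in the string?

T ≈ 30.9 N

Translation: Mg − T = Ma. Rotation about the center: TR = Iα with I = MR².
With a = αR: T = (I/R²)a = M a, so Mg = (1 + 1.000)Ma.
a = g/(1 + 1.000) = 9.8/2.000 = 4.900 m/s².
T = 1.000·M·a = (1.000)(6.30)(4.900) = 30.87 N.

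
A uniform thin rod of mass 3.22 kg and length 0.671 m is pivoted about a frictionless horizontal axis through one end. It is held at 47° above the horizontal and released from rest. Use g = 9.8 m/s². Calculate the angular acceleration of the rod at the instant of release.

About the pivot, I = (1/3)ML² = (1/3)(3.22)(0.671)² = 0.4833 kg·m².
The weight acts at the center, a distance L/2 = 0.3355 m from the pivot; τ = Mg(L/2) cos 47° = 7.220 N·m.
α = τ/I = 7.220/0.4833 = 14.94 rad/s².

α ≈ 14.9 rad/s²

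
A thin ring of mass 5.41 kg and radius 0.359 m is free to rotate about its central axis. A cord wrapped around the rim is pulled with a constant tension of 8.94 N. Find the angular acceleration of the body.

I = MR² = (5.41)(0.359)² = 0.6972 kg·m².
τ = F R = (8.94)(0.359) = 3.209 N·m.
From τ = Iα: α = 3.209/0.6972 = 4.603 rad/s².

α ≈ 4.60 rad/s²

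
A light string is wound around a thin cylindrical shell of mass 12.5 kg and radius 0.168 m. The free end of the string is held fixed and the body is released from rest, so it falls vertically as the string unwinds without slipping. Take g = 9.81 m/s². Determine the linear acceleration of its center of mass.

a ≈ 4.91 m/s²

Translation: Mg − T = Ma. Rotation about the center: TR = Iα with I = MR².
With a = αR: T = (I/R²)a = M a, so Mg = (1 + 1.000)Ma.
a = g/(1 + 1.000) = 9.81/2.000 = 4.905 m/s².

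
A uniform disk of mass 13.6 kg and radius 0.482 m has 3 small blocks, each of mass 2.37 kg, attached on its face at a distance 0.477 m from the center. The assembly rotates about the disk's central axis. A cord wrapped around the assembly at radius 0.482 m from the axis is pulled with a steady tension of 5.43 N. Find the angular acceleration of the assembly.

α ≈ 0.819 rad/s²

I_disk = ½MR² = ½(13.6)(0.482)² = 1.580 kg·m².
I_blocks = 3·m·r² = 3(2.37)(0.477)² = 1.618 kg·m².
Total I = 3.198 kg·m².
τ = F r = (5.43)(0.482) = 2.617 N·m.
α = τ/I = 2.617/3.198 = 0.8185 rad/s².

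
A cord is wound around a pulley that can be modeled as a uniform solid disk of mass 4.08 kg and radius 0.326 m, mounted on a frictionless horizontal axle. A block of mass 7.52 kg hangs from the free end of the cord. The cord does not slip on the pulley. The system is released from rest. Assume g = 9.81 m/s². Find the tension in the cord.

I = ½MR² = (1/2)(4.08)(0.326)² = 0.2168 kg·m².
Block: mg − T = ma. Pulley: TR = Iα. No-slip: a = αR, so T = (I/R²)a = 2.040·a.
Then mg = (m + 2.040)a, so a = (7.52)(9.81)/(7.52 + 2.040) = 7.717 m/s².
T = 2.040·a = 15.74 N.

T ≈ 15.7 N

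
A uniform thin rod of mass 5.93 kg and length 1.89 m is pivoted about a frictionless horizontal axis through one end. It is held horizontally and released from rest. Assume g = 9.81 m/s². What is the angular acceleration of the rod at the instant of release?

About the pivot, I = (1/3)ML² = (1/3)(5.93)(1.89)² = 7.061 kg·m².
The weight acts at the center, a distance L/2 = 0.9450 m from the pivot; τ = Mg(L/2) = 54.97 N·m.
α = τ/I = 54.97/7.061 = 7.786 rad/s².
(Equivalently α = (3g/(2L)) = 7.786 rad/s².)

α ≈ 7.79 rad/s²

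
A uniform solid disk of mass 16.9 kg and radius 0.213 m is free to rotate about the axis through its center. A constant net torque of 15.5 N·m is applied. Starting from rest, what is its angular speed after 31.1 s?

I = ½MR² = (1/2)(16.9)(0.213)² = 0.3834 kg·m².
α = τ/I = 15.5/0.3834 = 40.43 rad/s².
ω = ω₀ + αt = 0 + (40.43)(31.1) = 1257 rad/s.

ω ≈ 1260 rad/s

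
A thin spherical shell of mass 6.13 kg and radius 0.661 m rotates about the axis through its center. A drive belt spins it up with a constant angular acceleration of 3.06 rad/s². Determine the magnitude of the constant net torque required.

τ ≈ 5.46 N·m

I = (2/3)MR² = (2/3)(6.13)(0.661)² = 1.786 kg·m².
τ = Iα = (1.786)(3.060) = 5.464 N·m.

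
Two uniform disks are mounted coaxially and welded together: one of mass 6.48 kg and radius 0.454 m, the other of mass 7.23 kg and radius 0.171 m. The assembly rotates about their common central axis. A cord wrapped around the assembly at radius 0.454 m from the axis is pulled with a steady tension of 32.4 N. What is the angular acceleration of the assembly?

I = ½M₁R₁² + ½M₂R₂² = ½(6.48)(0.454)² + ½(7.23)(0.171)² = 0.7735 kg·m².
τ = F r = (32.4)(0.454) = 14.71 N·m.
α = τ/I = 14.71/0.7735 = 19.02 rad/s².

α ≈ 19.0 rad/s²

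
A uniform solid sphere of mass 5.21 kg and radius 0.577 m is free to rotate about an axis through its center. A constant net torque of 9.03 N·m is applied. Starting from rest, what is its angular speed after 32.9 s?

I = (2/5)MR² = (2/5)(5.21)(0.577)² = 0.6938 kg·m².
α = τ/I = 9.03/0.6938 = 13.01 rad/s².
ω = ω₀ + αt = 0 + (13.01)(32.9) = 428.2 rad/s.

ω ≈ 428 rad/s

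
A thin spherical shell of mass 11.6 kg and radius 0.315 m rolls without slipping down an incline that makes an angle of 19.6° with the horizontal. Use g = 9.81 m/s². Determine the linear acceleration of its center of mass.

Translation along the incline: Mg sinθ − f = Ma.
Rotation about the center: fR = Iα with I = (2/3)MR². No-slip gives a = αR, so f = (I/R²)a = (2/3)M a.
Substituting: Mg sinθ = (1 + 0.6667)Ma, so a = g sinθ/(1 + 0.6667) = (9.81) sin 19.6° / 1.667 = 1.974 m/s².

a ≈ 1.97 m/s²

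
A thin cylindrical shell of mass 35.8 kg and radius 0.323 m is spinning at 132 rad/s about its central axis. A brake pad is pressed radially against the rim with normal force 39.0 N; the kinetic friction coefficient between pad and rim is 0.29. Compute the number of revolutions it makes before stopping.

I = MR² = (35.8)(0.323)² = 3.735 kg·m².
Friction force f = μN = (0.29)(39.0) = 11.31 N at the rim; torque magnitude τ = fR = 3.653 N·m, opposing ω.
|α| = τ/I = 3.653/3.735 = 0.9781 rad/s² (deceleration).
ω² = ω₀² − 2|α|θ with ω = 0 ⇒ θ = ω₀²/(2|α|) = 8907 rad = 1418 rev.

≈ 1420 revolutions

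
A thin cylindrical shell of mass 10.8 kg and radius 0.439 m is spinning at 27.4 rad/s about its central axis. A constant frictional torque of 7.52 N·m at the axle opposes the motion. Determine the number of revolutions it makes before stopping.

I = MR² = (10.8)(0.439)² = 2.081 kg·m².
The net torque has magnitude 7.52 N·m, opposing ω.
|α| = τ/I = 7.520/2.081 = 3.613 rad/s² (deceleration).
ω² = ω₀² − 2|α|θ with ω = 0 ⇒ θ = ω₀²/(2|α|) = 103.9 rad = 16.54 rev.

≈ 16.5 revolutions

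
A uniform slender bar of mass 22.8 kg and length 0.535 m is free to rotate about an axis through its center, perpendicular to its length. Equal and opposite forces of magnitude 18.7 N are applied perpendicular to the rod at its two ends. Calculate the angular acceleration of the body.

α ≈ 18.4 rad/s²

I = (1/12)ML² = (1/12)(22.8)(0.535)² = 0.5438 kg·m².
The couple gives τ = F·(L/2) + F·(L/2) = F L = (18.7)(0.535) = 10.00 N·m.
Newton's second law for rotation, τ = Iα, gives α = τ/I = 10.00/0.5438 = 18.40 rad/s².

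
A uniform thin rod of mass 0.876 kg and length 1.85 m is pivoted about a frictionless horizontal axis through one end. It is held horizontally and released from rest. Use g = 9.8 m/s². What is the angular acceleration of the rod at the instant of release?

About the pivot, I = (1/3)ML² = (1/3)(0.876)(1.85)² = 0.9994 kg·m².
The weight acts at the center, a distance L/2 = 0.9250 m from the pivot; τ = Mg(L/2) = 7.941 N·m.
α = τ/I = 7.941/0.9994 = 7.946 rad/s².
(Equivalently α = (3g/(2L)) = 7.946 rad/s².)

α ≈ 7.95 rad/s²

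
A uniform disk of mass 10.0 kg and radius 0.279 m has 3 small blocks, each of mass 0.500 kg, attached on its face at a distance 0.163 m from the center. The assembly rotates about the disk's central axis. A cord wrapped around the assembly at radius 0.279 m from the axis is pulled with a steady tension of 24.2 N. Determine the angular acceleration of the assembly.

I_disk = ½MR² = ½(10.0)(0.279)² = 0.3892 kg·m².
I_blocks = 3·m·r² = 3(0.500)(0.163)² = 0.03985 kg·m².
Total I = 0.4291 kg·m².
τ = F r = (24.2)(0.279) = 6.752 N·m.
α = τ/I = 6.752/0.4291 = 15.74 rad/s².

α ≈ 15.7 rad/s²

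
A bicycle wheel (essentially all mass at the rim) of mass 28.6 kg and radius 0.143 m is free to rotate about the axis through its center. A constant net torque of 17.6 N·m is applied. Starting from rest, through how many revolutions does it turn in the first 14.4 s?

I = MR² = (28.6)(0.143)² = 0.5848 kg·m².
α = τ/I = 17.6/0.5848 = 30.09 rad/s².
θ = ½αt² = ½(30.09)(14.4)² = 3120 rad.
Revolutions = θ/(2π) = 496.6.

≈ 497 revolutions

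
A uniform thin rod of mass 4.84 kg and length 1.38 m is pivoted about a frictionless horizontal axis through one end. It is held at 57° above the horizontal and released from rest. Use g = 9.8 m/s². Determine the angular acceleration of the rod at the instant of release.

About the pivot, I = (1/3)ML² = (1/3)(4.84)(1.38)² = 3.072 kg·m².
The weight acts at the center, a distance L/2 = 0.6900 m from the pivot; τ = Mg(L/2) cos 57° = 17.82 N·m.
α = τ/I = 17.82/3.072 = 5.802 rad/s².

α ≈ 5.80 rad/s²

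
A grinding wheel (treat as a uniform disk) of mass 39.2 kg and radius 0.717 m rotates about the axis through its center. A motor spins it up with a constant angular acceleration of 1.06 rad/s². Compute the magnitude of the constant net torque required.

τ ≈ 10.7 N·m

I = ½MR² = (1/2)(39.2)(0.717)² = 10.08 kg·m².
τ = Iα = (10.08)(1.060) = 10.68 N·m.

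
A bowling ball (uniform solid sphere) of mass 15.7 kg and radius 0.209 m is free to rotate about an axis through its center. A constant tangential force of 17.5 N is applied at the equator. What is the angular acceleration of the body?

α ≈ 13.3 rad/s²

I = (2/5)MR² = (2/5)(15.7)(0.209)² = 0.2743 kg·m².
τ = F R = (17.5)(0.209) = 3.657 N·m.
Newton's second law for rotation, τ = Iα, gives α = τ/I = 3.657/0.2743 = 13.33 rad/s².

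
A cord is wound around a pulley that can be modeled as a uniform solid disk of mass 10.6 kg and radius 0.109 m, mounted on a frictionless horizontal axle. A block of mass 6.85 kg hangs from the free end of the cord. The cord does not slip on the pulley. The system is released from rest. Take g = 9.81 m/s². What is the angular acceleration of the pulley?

I = ½MR² = (1/2)(10.6)(0.109)² = 0.06297 kg·m².
Block: mg − T = ma. Pulley: TR = Iα. No-slip: a = αR, so T = (I/R²)a = 5.300·a.
Then mg = (m + 5.300)a, so a = (6.85)(9.81)/(6.85 + 5.300) = 5.531 m/s².
α = a/R = 5.531/0.109 = 50.74 rad/s².

α ≈ 50.7 rad/s²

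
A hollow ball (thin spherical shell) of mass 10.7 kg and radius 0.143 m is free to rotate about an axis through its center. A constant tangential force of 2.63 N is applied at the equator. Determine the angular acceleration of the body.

I = (2/3)MR² = (2/3)(10.7)(0.143)² = 0.1459 kg·m².
τ = F R = (2.63)(0.143) = 0.3761 N·m.
Newton's second law for rotation, τ = Iα, gives α = τ/I = 0.3761/0.1459 = 2.578 rad/s².

α ≈ 2.58 rad/s²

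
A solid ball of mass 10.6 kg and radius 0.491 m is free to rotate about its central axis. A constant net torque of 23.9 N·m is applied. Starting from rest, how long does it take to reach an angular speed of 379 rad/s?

I = (2/5)MR² = (2/5)(10.6)(0.491)² = 1.022 kg·m².
α = τ/I = 23.9/1.022 = 23.38 rad/s².
ω = αt ⇒ t = ω/α = 379/23.38 = 16.21 s.

t ≈ 16.2 s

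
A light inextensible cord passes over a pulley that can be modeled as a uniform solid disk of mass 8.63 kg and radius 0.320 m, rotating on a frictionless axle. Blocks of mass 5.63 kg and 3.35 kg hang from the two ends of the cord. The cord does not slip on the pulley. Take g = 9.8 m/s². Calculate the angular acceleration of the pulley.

α ≈ 5.25 rad/s²

I = ½MR² = (1/2)(8.63)(0.320)² = 0.4419 kg·m².
Heavier block: m₁g − T₁ = m₁a. Lighter block: T₂ − m₂g = m₂a.
Pulley: (T₁ − T₂)R = Iα = I(a/R), so T₁ − T₂ = (I/R²)a = (1/2)M_p a = 4.315·a.
Adding the three: (m₁ − m₂)g = (m₁ + m₂ + 4.315)a, so a = (5.63 − 3.35)(9.8)/(5.63 + 3.35 + 4.315) = 1.681 m/s².
α = a/R = 1.681/0.320 = 5.252 rad/s².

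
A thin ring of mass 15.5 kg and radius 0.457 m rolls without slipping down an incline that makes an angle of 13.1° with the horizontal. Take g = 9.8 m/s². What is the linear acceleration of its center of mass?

a ≈ 1.11 m/s²

Translation along the incline: Mg sinθ − f = Ma.
Rotation about the center: fR = Iα with I = MR². No-slip gives a = αR, so f = (I/R²)a = M a.
Substituting: Mg sinθ = (1 + 1.000)Ma, so a = g sinθ/(1 + 1.000) = (9.8) sin 13.1° / 2.000 = 1.111 m/s².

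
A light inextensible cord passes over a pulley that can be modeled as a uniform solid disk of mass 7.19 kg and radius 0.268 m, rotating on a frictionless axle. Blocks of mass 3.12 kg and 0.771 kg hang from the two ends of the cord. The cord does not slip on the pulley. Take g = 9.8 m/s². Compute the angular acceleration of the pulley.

I = ½MR² = (1/2)(7.19)(0.268)² = 0.2582 kg·m².
Heavier block: m₁g − T₁ = m₁a. Lighter block: T₂ − m₂g = m₂a.
Pulley: (T₁ − T₂)R = Iα = I(a/R), so T₁ − T₂ = (I/R²)a = (1/2)M_p a = 3.595·a.
Adding the three: (m₁ − m₂)g = (m₁ + m₂ + 3.595)a, so a = (3.12 − 0.771)(9.8)/(3.12 + 0.771 + 3.595) = 3.075 m/s².
α = a/R = 3.075/0.268 = 11.47 rad/s².

α ≈ 11.5 rad/s²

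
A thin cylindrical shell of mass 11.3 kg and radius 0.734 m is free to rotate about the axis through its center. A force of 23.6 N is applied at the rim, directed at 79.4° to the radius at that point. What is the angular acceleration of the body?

I = MR² = (11.3)(0.734)² = 6.088 kg·m².
Only the tangential component produces torque: τ = F R sinθ = (23.6)(0.734) sin 79.4° = 17.03 N·m.
From τ = Iα: α = 17.03/6.088 = 2.797 rad/s².

α ≈ 2.80 rad/s²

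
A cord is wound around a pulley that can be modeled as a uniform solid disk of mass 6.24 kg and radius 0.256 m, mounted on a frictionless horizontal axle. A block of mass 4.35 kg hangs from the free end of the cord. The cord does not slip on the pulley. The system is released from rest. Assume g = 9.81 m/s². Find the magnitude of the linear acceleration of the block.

I = ½MR² = (1/2)(6.24)(0.256)² = 0.2045 kg·m².
Block: mg − T = ma. Pulley: TR = Iα. No-slip: a = αR, so T = (I/R²)a = 3.120·a.
Then mg = (m + 3.120)a, so a = (4.35)(9.81)/(4.35 + 3.120) = 5.713 m/s².

a ≈ 5.71 m/s²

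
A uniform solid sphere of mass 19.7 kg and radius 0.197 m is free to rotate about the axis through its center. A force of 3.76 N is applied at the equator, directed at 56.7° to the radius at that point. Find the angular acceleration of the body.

α ≈ 2.02 rad/s²

I = (2/5)MR² = (2/5)(19.7)(0.197)² = 0.3058 kg·m².
Only the tangential component produces torque: τ = F R sinθ = (3.76)(0.197) sin 56.7° = 0.6191 N·m.
Newton's second law for rotation, τ = Iα, gives α = τ/I = 0.6191/0.3058 = 2.024 rad/s².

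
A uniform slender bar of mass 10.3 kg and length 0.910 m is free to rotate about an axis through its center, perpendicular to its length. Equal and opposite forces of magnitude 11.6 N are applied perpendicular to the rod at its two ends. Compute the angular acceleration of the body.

I = (1/12)ML² = (1/12)(10.3)(0.910)² = 0.7108 kg·m².
The couple gives τ = F·(L/2) + F·(L/2) = F L = (11.6)(0.910) = 10.56 N·m.
From τ = Iα: α = 10.56/0.7108 = 14.85 rad/s².

α ≈ 14.9 rad/s²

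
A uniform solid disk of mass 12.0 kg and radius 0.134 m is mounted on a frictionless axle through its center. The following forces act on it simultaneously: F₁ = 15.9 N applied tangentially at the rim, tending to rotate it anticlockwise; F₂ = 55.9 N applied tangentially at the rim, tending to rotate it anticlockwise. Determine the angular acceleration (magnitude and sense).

α ≈ 89.3 rad/s², anticlockwise

I = ½MR² = (1/2)(12.0)(0.134)² = 0.1077 kg·m².
Taking anticlockwise as positive: τ₁ = +(15.9)(0.134) = +2.131 N·m; τ₂ = +(55.9)(0.134) = +7.491 N·m.
Net torque τ = 9.621 N·m.
α = τ/I = 9.621/0.1077 = 89.30 rad/s².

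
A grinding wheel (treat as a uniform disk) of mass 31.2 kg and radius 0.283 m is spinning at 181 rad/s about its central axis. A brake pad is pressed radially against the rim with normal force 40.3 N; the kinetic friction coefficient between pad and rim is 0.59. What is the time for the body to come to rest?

I = ½MR² = (1/2)(31.2)(0.283)² = 1.249 kg·m².
Friction force f = μN = (0.59)(40.3) = 23.78 N at the rim; torque magnitude τ = fR = 6.729 N·m, opposing ω.
|α| = τ/I = 6.729/1.249 = 5.386 rad/s² (deceleration).
0 = ω₀ − |α|t ⇒ t = ω₀/|α| = 181/5.386 = 33.61 s.

t ≈ 33.6 s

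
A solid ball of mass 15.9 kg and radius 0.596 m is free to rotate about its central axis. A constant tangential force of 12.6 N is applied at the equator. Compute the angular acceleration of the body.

α ≈ 3.32 rad/s²

I = (2/5)MR² = (2/5)(15.9)(0.596)² = 2.259 kg·m².
τ = F R = (12.6)(0.596) = 7.510 N·m.
From τ = Iα: α = 7.510/2.259 = 3.324 rad/s².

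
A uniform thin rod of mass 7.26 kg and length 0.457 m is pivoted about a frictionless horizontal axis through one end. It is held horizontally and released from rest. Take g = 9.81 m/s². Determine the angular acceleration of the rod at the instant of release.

About the pivot, I = (1/3)ML² = (1/3)(7.26)(0.457)² = 0.5054 kg·m².
The weight acts at the center, a distance L/2 = 0.2285 m from the pivot; τ = Mg(L/2) = 16.27 N·m.
α = τ/I = 16.27/0.5054 = 32.20 rad/s².

α ≈ 32.2 rad/s²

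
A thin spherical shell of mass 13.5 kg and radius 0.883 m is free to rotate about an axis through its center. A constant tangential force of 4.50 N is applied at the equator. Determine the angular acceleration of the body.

α ≈ 0.566 rad/s²

I = (2/3)MR² = (2/3)(13.5)(0.883)² = 7.017 kg·m².
τ = F R = (4.50)(0.883) = 3.974 N·m.
From τ = Iα: α = 3.974/7.017 = 0.5663 rad/s².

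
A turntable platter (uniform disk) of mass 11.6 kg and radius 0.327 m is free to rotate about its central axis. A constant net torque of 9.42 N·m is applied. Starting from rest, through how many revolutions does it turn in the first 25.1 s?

I = ½MR² = (1/2)(11.6)(0.327)² = 0.6202 kg·m².
α = τ/I = 9.42/0.6202 = 15.19 rad/s².
θ = ½αt² = ½(15.19)(25.1)² = 4785 rad.
Revolutions = θ/(2π) = 761.5.

≈ 761 revolutions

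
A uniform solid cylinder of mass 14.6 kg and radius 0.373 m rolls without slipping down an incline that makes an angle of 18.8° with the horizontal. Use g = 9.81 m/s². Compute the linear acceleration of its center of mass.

Translation along the incline: Mg sinθ − f = Ma.
Rotation about the center: fR = Iα with I = ½MR². No-slip gives a = αR, so f = (I/R²)a = (1/2)M a.
Substituting: Mg sinθ = (1 + 0.5000)Ma, so a = g sinθ/(1 + 0.5000) = (9.81) sin 18.8° / 1.500 = 2.108 m/s².

a ≈ 2.11 m/s²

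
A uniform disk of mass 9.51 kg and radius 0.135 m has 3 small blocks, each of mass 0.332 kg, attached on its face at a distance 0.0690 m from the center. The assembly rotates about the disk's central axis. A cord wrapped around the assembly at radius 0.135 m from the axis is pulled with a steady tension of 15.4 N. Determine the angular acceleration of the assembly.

α ≈ 22.7 rad/s²

I_disk = ½MR² = ½(9.51)(0.135)² = 0.08666 kg·m².
I_blocks = 3·m·r² = 3(0.332)(0.0690)² = 0.004742 kg·m².
Total I = 0.09140 kg·m².
τ = F r = (15.4)(0.135) = 2.079 N·m.
α = τ/I = 2.079/0.09140 = 22.75 rad/s².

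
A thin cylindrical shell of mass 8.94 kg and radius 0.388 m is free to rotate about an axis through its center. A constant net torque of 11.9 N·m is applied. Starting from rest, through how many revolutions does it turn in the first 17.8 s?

I = MR² = (8.94)(0.388)² = 1.346 kg·m².
α = τ/I = 11.9/1.346 = 8.842 rad/s².
θ = ½αt² = ½(8.842)(17.8)² = 1401 rad.
Revolutions = θ/(2π) = 222.9.

≈ 223 revolutions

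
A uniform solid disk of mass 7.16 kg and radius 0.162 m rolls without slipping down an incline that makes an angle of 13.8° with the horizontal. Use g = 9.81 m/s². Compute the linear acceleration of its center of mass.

a ≈ 1.56 m/s²

Translation along the incline: Mg sinθ − f = Ma.
Rotation about the center: fR = Iα with I = ½MR². No-slip gives a = αR, so f = (I/R²)a = (1/2)M a.
Substituting: Mg sinθ = (1 + 0.5000)Ma, so a = g sinθ/(1 + 0.5000) = (9.81) sin 13.8° / 1.500 = 1.560 m/s².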